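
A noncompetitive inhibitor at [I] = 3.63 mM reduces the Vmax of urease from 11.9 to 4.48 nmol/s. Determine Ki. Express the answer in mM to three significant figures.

Noncompetitive: Vmax,app = Vmax/α with α = 1 + [I]/Ki.
α = Vmax/Vmax,app = 11.9/4.48 = 2.656.
Since α = 1 + [I]/Ki, [I]/Ki = 2.656 − 1 = 1.656 and Ki = 3.63/1.656 = 2.19 mM.

2.19 mM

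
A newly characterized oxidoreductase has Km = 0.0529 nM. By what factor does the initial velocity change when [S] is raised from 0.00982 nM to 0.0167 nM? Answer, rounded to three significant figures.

1.53

Since Vmax cancels, v₂/v₁ = [S]₂(Km+[S]₁) / [S]₁(Km+[S]₂).
= 0.0167×(0.0529+0.00982) / (0.00982×(0.0529+0.0167)) = 0.001047/0.0006835 = 1.53.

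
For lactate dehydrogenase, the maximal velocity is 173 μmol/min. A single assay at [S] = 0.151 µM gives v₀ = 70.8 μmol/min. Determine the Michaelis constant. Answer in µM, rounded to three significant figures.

v/Vmax = 70.8/173 = 0.4092 = [S]/(Km+[S]).
So Km + [S] = [S]/0.4092 = 0.3690 µM, giving Km = 0.3690 − 0.151 = 0.218 µM.

0.218 µM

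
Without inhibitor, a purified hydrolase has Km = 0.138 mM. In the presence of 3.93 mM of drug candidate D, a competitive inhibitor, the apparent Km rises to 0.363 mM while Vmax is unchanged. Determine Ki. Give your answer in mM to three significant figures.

2.41 mM

Competitive: Km,app = α·Km with α = 1 + [I]/Ki.
α = Km,app/Km = 0.363/0.138 = 2.630.
Since α = 1 + [I]/Ki, [I]/Ki = 2.630 − 1 = 1.630 and Ki = 3.93/1.630 = 2.41 mM.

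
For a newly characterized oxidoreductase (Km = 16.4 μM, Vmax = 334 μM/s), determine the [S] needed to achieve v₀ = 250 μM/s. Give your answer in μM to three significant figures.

Rearranging v = Vmax[S]/(Km+[S]) gives [S] = Km·v/(Vmax − v).
[S] = 16.4 × 250 / (334 − 250) = 4100/84.00 = 48.8 μM.

48.8 μM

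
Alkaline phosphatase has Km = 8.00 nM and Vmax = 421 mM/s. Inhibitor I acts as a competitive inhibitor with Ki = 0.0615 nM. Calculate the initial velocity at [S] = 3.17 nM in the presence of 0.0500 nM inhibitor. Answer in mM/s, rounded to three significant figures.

75.5 mM/s

With α = 1 + [I]/Ki = 1 + 0.0500/0.0615 = 1.813, the competitive rate law is v = Vmax[S] / (αKm + [S]).
v = 421×3.17 / (1.813×8.00 + 3.17) = 1335/17.67 = 75.5 mM/s.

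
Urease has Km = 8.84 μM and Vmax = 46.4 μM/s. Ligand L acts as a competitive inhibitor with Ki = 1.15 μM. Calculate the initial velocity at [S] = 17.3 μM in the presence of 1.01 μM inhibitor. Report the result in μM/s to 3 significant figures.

23.7 μM/s

With α = 1 + [I]/Ki = 1 + 1.01/1.15 = 1.878, the competitive rate law is v = Vmax[S] / (αKm + [S]).
v = 46.4×17.3 / (1.878×8.84 + 17.3) = 802.7/33.90 = 23.7 μM/s.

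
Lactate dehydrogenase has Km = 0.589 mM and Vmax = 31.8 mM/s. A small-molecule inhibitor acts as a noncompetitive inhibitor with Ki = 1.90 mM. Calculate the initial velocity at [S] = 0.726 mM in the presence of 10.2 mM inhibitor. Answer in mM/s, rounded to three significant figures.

With α = 1 + [I]/Ki = 1 + 10.2/1.90 = 6.368, the noncompetitive rate law is v = (Vmax/α)·[S] / (Km + [S]).
v = (31.8/6.368)×0.726 / (0.589 + 0.726) = 3.625/1.315 = 2.76 mM/s.

2.76 mM/s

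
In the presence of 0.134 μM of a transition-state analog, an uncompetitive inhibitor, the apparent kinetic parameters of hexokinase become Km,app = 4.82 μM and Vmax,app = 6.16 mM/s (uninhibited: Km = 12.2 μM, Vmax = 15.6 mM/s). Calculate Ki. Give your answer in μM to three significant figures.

0.0874 μM

Uncompetitive: Vmax,app = Vmax/α (and Km,app = Km/α) with α = 1 + [I]/Ki.
α = Vmax/Vmax,app = 15.6/6.16 = 2.532.
Ki = [I]/(α − 1) = 0.134/1.532 = 0.0874 μM.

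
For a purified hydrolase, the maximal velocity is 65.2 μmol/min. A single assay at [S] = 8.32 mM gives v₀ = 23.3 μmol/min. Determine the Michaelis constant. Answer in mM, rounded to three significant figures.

15.0 mM

v/Vmax = 23.3/65.2 = 0.3574 = [S]/(Km+[S]).
So Km + [S] = [S]/0.3574 = 23.28 mM, giving Km = 23.28 − 8.32 = 15.0 mM.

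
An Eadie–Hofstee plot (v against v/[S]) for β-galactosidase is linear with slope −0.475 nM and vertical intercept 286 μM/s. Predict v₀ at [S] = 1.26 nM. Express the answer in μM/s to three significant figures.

208 μM/s

In the Eadie–Hofstee form v = Vmax − Km·(v/[S]), the slope is −Km and the intercept is Vmax, so Km = 0.475 nM and Vmax = 286 μM/s.
v = 286 × 1.26/(0.475 + 1.26) = 208 μM/s.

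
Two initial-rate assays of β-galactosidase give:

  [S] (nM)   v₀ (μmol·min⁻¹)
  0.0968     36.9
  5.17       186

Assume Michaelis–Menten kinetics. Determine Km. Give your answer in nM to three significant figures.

In reciprocal form, 1/v = (Km/Vmax)·(1/[S]) + 1/Vmax. The two points give (1/[S], 1/v) = (10.33, 0.02710) and (0.1934, 0.005376).
Slope = (0.02710 − 0.005376)/(10.33 − 0.1934) = 0.002143; intercept = 0.02710 − 0.002143×10.33 = 0.004962.
Vmax = 1/intercept = 202 μmol·min⁻¹; Km = slope × Vmax = 0.002143 × 202 = 0.432 nM.

0.432 nM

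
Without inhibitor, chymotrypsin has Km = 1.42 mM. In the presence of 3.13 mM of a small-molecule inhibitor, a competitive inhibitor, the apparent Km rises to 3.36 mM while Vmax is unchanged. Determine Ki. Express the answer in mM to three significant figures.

Competitive: Km,app = α·Km with α = 1 + [I]/Ki.
α = Km,app/Km = 3.36/1.42 = 2.366.
Ki = [I]/(α − 1) = 3.13/1.366 = 2.29 mM.

2.29 mM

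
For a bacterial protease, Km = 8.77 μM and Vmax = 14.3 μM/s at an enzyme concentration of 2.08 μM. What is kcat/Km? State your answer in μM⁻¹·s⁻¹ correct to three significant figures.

0.784 μM⁻¹·s⁻¹

kcat = Vmax/[E]total = 14.3/2.08 = 6.88 s⁻¹.
kcat/Km = 6.88/8.77 = 0.784 μM⁻¹·s⁻¹.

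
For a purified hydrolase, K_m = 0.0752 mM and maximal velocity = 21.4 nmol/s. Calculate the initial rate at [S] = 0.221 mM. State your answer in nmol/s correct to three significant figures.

16.0 nmol/s

v = Vmax·[S]/(Km + [S]) = 21.4 × 0.221 / (0.0752 + 0.221)
  = 4.729 / 0.2962 = 16.0 nmol/s.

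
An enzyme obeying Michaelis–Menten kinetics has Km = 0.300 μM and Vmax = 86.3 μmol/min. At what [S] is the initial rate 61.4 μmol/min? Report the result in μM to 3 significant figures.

0.740 μM

The required fractional saturation is v/Vmax = 61.4/86.3 = 0.7115.
Then [S]/(Km+[S]) = 0.7115 ⇒ [S] = 0.300 × 0.7115/(1 − 0.7115) = 0.740 μM.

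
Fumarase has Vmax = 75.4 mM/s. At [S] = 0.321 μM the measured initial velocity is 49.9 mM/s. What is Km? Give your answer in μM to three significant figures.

0.164 μM

From v = Vmax[S]/(Km+[S]), Km = [S](Vmax − v)/v.
Km = 0.321 × (75.4 − 49.9) / 49.9 = 8.186/49.9 = 0.164 μM.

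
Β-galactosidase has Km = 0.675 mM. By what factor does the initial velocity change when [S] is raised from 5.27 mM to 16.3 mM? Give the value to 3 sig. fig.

1.08

Since Vmax cancels, v₂/v₁ = [S]₂(Km+[S]₁) / [S]₁(Km+[S]₂).
= 16.3×(0.675+5.27) / (5.27×(0.675+16.3)) = 96.90/89.46 = 1.08.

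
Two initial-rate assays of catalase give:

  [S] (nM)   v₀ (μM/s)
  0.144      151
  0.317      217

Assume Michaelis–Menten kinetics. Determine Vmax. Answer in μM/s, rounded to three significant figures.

341 μM/s

From v = Vmax[S]/(Km+[S]), each point gives Vmax = v(Km+[S])/[S].
Equating: 151(Km+0.144)/0.144 = 217(Km+0.317)/0.317.
1049·Km + 151 = 684.5·Km + 217, so (1049 − 684.5)·Km = 217 − 151.
Km = 66.00/364.1 = 0.181 nM; then Vmax = 151(0.181+0.144)/0.144 = 341 μM/s.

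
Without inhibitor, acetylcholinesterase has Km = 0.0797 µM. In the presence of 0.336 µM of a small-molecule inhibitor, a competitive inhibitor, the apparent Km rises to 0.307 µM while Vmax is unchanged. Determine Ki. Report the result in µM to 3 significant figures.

Competitive: Km,app = α·Km with α = 1 + [I]/Ki.
α = Km,app/Km = 0.307/0.0797 = 3.852.
Since α = 1 + [I]/Ki, [I]/Ki = 3.852 − 1 = 2.852 and Ki = 0.336/2.852 = 0.118 µM.

0.118 µM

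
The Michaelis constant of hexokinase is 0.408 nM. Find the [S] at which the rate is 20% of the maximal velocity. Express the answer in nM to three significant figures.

v/Vmax = [S]/(Km+[S]) = 0.2, so [S] = Km·0.2/(1 − 0.2) = 0.408 × 0.2500.
[S] = 0.102 nM.

0.102 nM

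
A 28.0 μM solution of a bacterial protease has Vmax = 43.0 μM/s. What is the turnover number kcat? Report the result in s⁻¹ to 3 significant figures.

1.54 s⁻¹

kcat = Vmax/[E]total = 43.0 μM/s / 28.0 μM = 1.54 s⁻¹.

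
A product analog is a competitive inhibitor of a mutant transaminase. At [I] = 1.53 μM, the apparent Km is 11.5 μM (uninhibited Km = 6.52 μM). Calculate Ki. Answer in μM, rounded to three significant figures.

Competitive: Km,app = α·Km with α = 1 + [I]/Ki.
α = Km,app/Km = 11.5/6.52 = 1.764.
Since α = 1 + [I]/Ki, [I]/Ki = 1.764 − 1 = 0.7638 and Ki = 1.53/0.7638 = 2.00 μM.

2.00 μM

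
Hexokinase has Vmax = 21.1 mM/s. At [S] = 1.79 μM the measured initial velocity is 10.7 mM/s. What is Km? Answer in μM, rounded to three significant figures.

v/Vmax = 10.7/21.1 = 0.5071 = [S]/(Km+[S]).
So Km + [S] = [S]/0.5071 = 3.530 μM, giving Km = 3.530 − 1.79 = 1.74 μM.

1.74 μM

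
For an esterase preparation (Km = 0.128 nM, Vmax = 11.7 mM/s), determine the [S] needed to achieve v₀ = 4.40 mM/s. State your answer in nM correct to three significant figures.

0.0772 nM

The required fractional saturation is v/Vmax = 4.40/11.7 = 0.3761.
Then [S]/(Km+[S]) = 0.3761 ⇒ [S] = 0.128 × 0.3761/(1 − 0.3761) = 0.0772 nM.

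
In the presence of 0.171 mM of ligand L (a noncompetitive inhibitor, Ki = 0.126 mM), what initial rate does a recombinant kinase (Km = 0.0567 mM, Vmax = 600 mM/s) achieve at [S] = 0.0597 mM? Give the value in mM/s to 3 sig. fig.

With α = 1 + [I]/Ki = 1 + 0.171/0.126 = 2.357, the noncompetitive rate law is v = (Vmax/α)·[S] / (Km + [S]).
v = (600/2.357)×0.0597 / (0.0567 + 0.0597) = 15.20/0.1164 = 131 mM/s.

131 mM/s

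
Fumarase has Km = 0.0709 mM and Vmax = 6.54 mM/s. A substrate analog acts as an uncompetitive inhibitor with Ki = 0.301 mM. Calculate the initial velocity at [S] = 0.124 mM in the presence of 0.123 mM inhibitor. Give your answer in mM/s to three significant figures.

With α = 1 + [I]/Ki = 1 + 0.123/0.301 = 1.409, the uncompetitive rate law is v = (Vmax/α)·[S] / (Km/α + [S]).
v = (6.54/1.409)×0.124 / (0.0709/1.409 + 0.124) = 0.5757/0.1743 = 3.30 mM/s.

3.30 mM/s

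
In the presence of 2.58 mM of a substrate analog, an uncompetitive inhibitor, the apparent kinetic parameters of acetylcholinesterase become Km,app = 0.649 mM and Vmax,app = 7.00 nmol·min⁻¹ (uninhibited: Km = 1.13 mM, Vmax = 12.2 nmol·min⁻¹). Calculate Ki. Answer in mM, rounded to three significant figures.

3.47 mM

Uncompetitive: Vmax,app = Vmax/α (and Km,app = Km/α) with α = 1 + [I]/Ki.
α = Vmax/Vmax,app = 12.2/7.00 = 1.743.
Ki = [I]/(α − 1) = 2.58/0.7429 = 3.47 mM.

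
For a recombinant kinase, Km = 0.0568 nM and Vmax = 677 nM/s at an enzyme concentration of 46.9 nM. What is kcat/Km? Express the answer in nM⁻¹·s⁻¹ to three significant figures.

254 nM⁻¹·s⁻¹

kcat = Vmax/[E]total = 677/46.9 = 14.4 s⁻¹.
kcat/Km = 14.4/0.0568 = 254 nM⁻¹·s⁻¹.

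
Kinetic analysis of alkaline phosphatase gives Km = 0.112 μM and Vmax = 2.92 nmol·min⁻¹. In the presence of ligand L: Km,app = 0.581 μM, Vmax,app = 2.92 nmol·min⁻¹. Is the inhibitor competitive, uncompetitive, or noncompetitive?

competitive

Km increases (0.112 → 0.581 μM) while Vmax is unchanged — the hallmark of competitive inhibition.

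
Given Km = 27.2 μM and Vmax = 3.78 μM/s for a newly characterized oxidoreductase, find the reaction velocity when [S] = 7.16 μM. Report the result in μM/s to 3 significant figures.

v = Vmax·[S]/(Km + [S]) = 3.78 × 7.16 / (27.2 + 7.16)
  = 27.06 / 34.36 = 0.788 μM/s.

0.788 μM/s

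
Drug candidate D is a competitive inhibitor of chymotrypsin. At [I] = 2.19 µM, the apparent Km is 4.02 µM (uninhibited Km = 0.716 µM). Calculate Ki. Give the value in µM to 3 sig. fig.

0.475 µM

Competitive: Km,app = α·Km with α = 1 + [I]/Ki.
α = Km,app/Km = 4.02/0.716 = 5.615.
Since α = 1 + [I]/Ki, [I]/Ki = 5.615 − 1 = 4.615 and Ki = 2.19/4.615 = 0.475 µM.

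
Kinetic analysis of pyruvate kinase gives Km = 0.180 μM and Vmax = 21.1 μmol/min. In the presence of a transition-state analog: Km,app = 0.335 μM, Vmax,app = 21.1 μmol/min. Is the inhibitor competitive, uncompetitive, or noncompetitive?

competitive

Km increases (0.180 → 0.335 μM) while Vmax is unchanged — the hallmark of competitive inhibition.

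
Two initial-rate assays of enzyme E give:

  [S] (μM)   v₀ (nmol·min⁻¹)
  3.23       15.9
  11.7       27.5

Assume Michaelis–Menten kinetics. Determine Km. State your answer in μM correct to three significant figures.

From v = Vmax[S]/(Km+[S]), each point gives Vmax = v(Km+[S])/[S].
Equating: 15.9(Km+3.23)/3.23 = 27.5(Km+11.7)/11.7.
4.923·Km + 15.9 = 2.350·Km + 27.5, so (4.923 − 2.350)·Km = 27.5 − 15.9.
Km = 11.60/2.572 = 4.51 μM; then Vmax = 15.9(4.51+3.23)/3.23 = 38.1 nmol·min⁻¹.

4.51 μM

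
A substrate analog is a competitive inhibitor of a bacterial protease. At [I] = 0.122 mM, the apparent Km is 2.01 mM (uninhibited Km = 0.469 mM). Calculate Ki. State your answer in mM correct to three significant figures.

Competitive: Km,app = α·Km with α = 1 + [I]/Ki.
α = Km,app/Km = 2.01/0.469 = 4.286.
Since α = 1 + [I]/Ki, [I]/Ki = 4.286 − 1 = 3.286 and Ki = 0.122/3.286 = 0.0371 mM.

0.0371 mM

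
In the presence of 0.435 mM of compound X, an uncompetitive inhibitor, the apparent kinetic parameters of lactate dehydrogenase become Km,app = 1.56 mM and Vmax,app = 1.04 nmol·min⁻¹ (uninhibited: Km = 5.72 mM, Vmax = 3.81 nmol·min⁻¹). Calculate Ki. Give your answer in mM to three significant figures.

0.163 mM

Uncompetitive: Vmax,app = Vmax/α (and Km,app = Km/α) with α = 1 + [I]/Ki.
α = Vmax/Vmax,app = 3.81/1.04 = 3.663.
Since α = 1 + [I]/Ki, [I]/Ki = 3.663 − 1 = 2.663 and Ki = 0.435/2.663 = 0.163 mM.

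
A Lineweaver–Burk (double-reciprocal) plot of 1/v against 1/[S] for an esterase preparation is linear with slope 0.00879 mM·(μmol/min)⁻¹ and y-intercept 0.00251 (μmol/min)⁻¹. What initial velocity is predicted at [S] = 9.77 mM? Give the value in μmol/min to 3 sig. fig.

The y-intercept is 1/Vmax, so Vmax = 1/0.00251 = 398 μmol/min.
The slope is Km/Vmax, so Km = 0.00879 × 398 = 3.50 mM.
Then v = 398 × 9.77/(3.50 + 9.77) = 293 μmol/min.

293 μmol/min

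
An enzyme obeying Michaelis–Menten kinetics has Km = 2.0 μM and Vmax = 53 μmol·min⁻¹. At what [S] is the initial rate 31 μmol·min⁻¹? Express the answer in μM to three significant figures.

The required fractional saturation is v/Vmax = 31/53 = 0.5849.
Then [S]/(Km+[S]) = 0.5849 ⇒ [S] = 2.0 × 0.5849/(1 − 0.5849) = 2.82 μM.

2.82 μM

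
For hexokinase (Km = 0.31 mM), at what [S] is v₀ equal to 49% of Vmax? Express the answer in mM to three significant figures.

v/Vmax = [S]/(Km+[S]) = 0.49, so [S] = Km·0.49/(1 − 0.49) = 0.31 × 0.9608.
[S] = 0.298 mM.

0.298 mM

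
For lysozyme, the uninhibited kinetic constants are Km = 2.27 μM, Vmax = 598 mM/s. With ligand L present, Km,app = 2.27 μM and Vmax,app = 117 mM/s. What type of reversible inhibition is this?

Vmax decreases (598 → 117 mM/s) while Km is unchanged — pure noncompetitive inhibition.

noncompetitive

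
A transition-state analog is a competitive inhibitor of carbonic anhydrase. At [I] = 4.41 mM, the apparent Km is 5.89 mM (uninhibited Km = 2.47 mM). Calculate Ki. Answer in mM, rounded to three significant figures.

3.19 mM

Competitive: Km,app = α·Km with α = 1 + [I]/Ki.
α = Km,app/Km = 5.89/2.47 = 2.385.
Ki = [I]/(α − 1) = 4.41/1.385 = 3.19 mM.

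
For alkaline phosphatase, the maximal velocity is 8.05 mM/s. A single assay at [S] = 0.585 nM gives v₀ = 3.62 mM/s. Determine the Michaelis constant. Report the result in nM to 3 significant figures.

0.716 nM

v/Vmax = 3.62/8.05 = 0.4497 = [S]/(Km+[S]).
So Km + [S] = [S]/0.4497 = 1.301 nM, giving Km = 1.301 − 0.585 = 0.716 nM.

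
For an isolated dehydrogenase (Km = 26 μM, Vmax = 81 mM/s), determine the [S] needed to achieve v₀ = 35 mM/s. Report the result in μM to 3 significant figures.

19.8 μM

The required fractional saturation is v/Vmax = 35/81 = 0.4321.
Then [S]/(Km+[S]) = 0.4321 ⇒ [S] = 26 × 0.4321/(1 − 0.4321) = 19.8 μM.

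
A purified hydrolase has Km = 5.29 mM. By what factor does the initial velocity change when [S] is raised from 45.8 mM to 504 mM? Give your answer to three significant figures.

1.10

Since Vmax cancels, v₂/v₁ = [S]₂(Km+[S]₁) / [S]₁(Km+[S]₂).
= 504×(5.29+45.8) / (45.8×(5.29+504)) = 25750/23330 = 1.10.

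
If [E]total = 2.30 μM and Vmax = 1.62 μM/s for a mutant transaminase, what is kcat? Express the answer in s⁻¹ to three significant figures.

0.704 s⁻¹

kcat = Vmax/[E]total = 1.62 μM/s / 2.30 μM = 0.704 s⁻¹.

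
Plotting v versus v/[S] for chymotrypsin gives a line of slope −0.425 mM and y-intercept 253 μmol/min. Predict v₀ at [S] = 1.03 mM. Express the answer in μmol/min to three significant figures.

In the Eadie–Hofstee form v = Vmax − Km·(v/[S]), the slope is −Km and the intercept is Vmax, so Km = 0.425 mM and Vmax = 253 μmol/min.
v = 253 × 1.03/(0.425 + 1.03) = 179 μmol/min.

179 μmol/min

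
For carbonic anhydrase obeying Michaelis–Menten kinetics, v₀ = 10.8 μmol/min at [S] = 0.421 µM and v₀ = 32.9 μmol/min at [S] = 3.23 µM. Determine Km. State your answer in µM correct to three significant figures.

1.43 µM

From v = Vmax[S]/(Km+[S]), each point gives Vmax = v(Km+[S])/[S].
Equating: 10.8(Km+0.421)/0.421 = 32.9(Km+3.23)/3.23.
25.65·Km + 10.8 = 10.19·Km + 32.9, so (25.65 − 10.19)·Km = 32.9 − 10.8.
Km = 22.10/15.47 = 1.43 µM; then Vmax = 10.8(1.43+0.421)/0.421 = 47.5 μmol/min.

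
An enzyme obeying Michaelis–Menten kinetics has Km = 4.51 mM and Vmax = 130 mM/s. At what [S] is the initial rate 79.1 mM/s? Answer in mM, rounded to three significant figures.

7.01 mM

The required fractional saturation is v/Vmax = 79.1/130 = 0.6085.
Then [S]/(Km+[S]) = 0.6085 ⇒ [S] = 4.51 × 0.6085/(1 − 0.6085) = 7.01 mM.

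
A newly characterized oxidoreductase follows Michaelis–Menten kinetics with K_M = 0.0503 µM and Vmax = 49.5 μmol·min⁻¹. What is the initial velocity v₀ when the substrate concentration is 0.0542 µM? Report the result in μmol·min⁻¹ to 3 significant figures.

25.7 μmol·min⁻¹

v = Vmax·[S]/(Km + [S]) = 49.5 × 0.0542 / (0.0503 + 0.0542)
  = 2.683 / 0.1045 = 25.7 μmol·min⁻¹.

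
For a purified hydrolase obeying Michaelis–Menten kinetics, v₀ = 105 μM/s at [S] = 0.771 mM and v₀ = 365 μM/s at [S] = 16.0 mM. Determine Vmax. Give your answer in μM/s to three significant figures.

From v = Vmax[S]/(Km+[S]), each point gives Vmax = v(Km+[S])/[S].
Equating: 105(Km+0.771)/0.771 = 365(Km+16.0)/16.0.
136.2·Km + 105 = 22.81·Km + 365, so (136.2 − 22.81)·Km = 365 − 105.
Km = 260.0/113.4 = 2.29 mM; then Vmax = 105(2.29+0.771)/0.771 = 417 μM/s.

417 μM/s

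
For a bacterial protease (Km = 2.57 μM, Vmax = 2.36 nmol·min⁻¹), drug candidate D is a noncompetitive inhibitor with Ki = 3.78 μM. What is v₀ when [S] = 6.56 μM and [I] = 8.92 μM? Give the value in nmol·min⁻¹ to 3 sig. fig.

0.505 nmol·min⁻¹

α = 1 + [I]/Ki = 1 + 8.92/3.78 = 3.360.
For a noncompetitive inhibitor, Vmax is reduced to Vmax/α while Km is unchanged: Km,app = 2.57 μM, Vmax,app = 0.702 nmol·min⁻¹.
v = Vmax,app·[S]/(Km,app + [S]) = 0.702 × 6.56/(2.57 + 6.56) = 0.505 nmol·min⁻¹.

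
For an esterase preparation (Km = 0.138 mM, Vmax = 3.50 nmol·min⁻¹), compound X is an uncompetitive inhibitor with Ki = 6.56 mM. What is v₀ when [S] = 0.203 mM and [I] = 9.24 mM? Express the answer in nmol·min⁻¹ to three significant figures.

1.13 nmol·min⁻¹

With α = 1 + [I]/Ki = 1 + 9.24/6.56 = 2.409, the uncompetitive rate law is v = (Vmax/α)·[S] / (Km/α + [S]).
v = (3.50/2.409)×0.203 / (0.138/2.409 + 0.203) = 0.2950/0.2603 = 1.13 nmol·min⁻¹.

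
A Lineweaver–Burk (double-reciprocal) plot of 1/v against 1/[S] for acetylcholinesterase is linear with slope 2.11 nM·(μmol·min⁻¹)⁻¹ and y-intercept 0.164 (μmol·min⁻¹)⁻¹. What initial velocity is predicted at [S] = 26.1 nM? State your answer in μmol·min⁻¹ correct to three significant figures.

The y-intercept is 1/Vmax, so Vmax = 1/0.164 = 6.10 μmol·min⁻¹.
The slope is Km/Vmax, so Km = 2.11 × 6.10 = 12.9 nM.
Then v = 6.10 × 26.1/(12.9 + 26.1) = 4.08 μmol·min⁻¹.

4.08 μmol·min⁻¹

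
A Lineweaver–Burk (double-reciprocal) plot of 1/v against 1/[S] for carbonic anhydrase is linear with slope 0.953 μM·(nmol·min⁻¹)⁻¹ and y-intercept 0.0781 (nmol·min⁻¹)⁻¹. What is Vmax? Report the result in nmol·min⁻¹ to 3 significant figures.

The y-intercept of a Lineweaver–Burk plot equals 1/Vmax, so Vmax = 1/0.0781 = 12.8 nmol·min⁻¹.

12.8 nmol·min⁻¹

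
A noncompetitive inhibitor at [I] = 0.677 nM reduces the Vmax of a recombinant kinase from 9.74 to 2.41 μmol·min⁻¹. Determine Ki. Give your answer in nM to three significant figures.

0.223 nM

Noncompetitive: Vmax,app = Vmax/α with α = 1 + [I]/Ki.
α = Vmax/Vmax,app = 9.74/2.41 = 4.041.
Ki = [I]/(α − 1) = 0.677/3.041 = 0.223 nM.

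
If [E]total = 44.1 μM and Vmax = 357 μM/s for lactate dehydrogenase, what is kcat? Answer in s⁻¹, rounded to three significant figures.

8.10 s⁻¹

kcat = Vmax/[E]total = 357 μM/s / 44.1 μM = 8.10 s⁻¹.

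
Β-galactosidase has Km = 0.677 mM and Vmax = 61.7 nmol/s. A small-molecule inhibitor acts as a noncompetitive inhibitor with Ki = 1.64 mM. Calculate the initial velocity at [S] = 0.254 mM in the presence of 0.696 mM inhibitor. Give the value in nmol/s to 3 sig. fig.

α = 1 + [I]/Ki = 1 + 0.696/1.64 = 1.424.
For a noncompetitive inhibitor, Vmax is reduced to Vmax/α while Km is unchanged: Km,app = 0.677 mM, Vmax,app = 43.3 nmol/s.
v = Vmax,app·[S]/(Km,app + [S]) = 43.3 × 0.254/(0.677 + 0.254) = 11.8 nmol/s.

11.8 nmol/s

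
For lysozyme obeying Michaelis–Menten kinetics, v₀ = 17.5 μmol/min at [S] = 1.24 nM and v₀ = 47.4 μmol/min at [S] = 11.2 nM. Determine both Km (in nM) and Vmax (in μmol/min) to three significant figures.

Km = 3.03 nM; Vmax = 60.2 μmol/min

From v = Vmax[S]/(Km+[S]), each point gives Vmax = v(Km+[S])/[S].
Equating: 17.5(Km+1.24)/1.24 = 47.4(Km+11.2)/11.2.
14.11·Km + 17.5 = 4.232·Km + 47.4, so (14.11 − 4.232)·Km = 47.4 − 17.5.
Km = 29.90/9.881 = 3.03 nM; then Vmax = 17.5(3.03+1.24)/1.24 = 60.2 μmol/min.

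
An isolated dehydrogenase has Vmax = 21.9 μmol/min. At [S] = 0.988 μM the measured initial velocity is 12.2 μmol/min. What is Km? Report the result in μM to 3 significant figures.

From v = Vmax[S]/(Km+[S]), Km = [S](Vmax − v)/v.
Km = 0.988 × (21.9 − 12.2) / 12.2 = 9.584/12.2 = 0.786 μM.

0.786 μM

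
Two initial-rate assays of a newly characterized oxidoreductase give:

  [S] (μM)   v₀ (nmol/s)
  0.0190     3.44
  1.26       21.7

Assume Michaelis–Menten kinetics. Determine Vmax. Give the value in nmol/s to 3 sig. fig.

23.6 nmol/s

In reciprocal form, 1/v = (Km/Vmax)·(1/[S]) + 1/Vmax. The two points give (1/[S], 1/v) = (52.63, 0.2907) and (0.7937, 0.04608).
Slope = (0.2907 − 0.04608)/(52.63 − 0.7937) = 0.004719; intercept = 0.2907 − 0.004719×52.63 = 0.04234.
Vmax = 1/intercept = 23.6 nmol/s; Km = slope × Vmax = 0.004719 × 23.6 = 0.111 μM.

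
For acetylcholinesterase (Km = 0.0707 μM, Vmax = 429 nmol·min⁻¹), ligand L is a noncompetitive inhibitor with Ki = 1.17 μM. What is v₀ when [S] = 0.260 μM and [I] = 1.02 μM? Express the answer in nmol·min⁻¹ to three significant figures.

With α = 1 + [I]/Ki = 1 + 1.02/1.17 = 1.872, the noncompetitive rate law is v = (Vmax/α)·[S] / (Km + [S]).
v = (429/1.872)×0.260 / (0.0707 + 0.260) = 59.59/0.3307 = 180 nmol·min⁻¹.

180 nmol·min⁻¹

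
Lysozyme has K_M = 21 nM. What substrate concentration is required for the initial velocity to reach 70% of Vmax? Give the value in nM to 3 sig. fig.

49.0 nM

v/Vmax = [S]/(Km+[S]) = 0.7, so [S] = Km·0.7/(1 − 0.7) = 21 × 2.333.
[S] = 49.0 nM.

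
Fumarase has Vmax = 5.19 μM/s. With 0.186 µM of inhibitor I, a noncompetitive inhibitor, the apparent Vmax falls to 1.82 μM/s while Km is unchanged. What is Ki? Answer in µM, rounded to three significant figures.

0.100 µM

Noncompetitive: Vmax,app = Vmax/α with α = 1 + [I]/Ki.
α = Vmax/Vmax,app = 5.19/1.82 = 2.852.
Ki = [I]/(α − 1) = 0.186/1.852 = 0.100 µM.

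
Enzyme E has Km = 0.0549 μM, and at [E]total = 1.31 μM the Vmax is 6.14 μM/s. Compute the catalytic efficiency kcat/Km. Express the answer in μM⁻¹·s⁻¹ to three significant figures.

kcat = Vmax/[E]total = 6.14/1.31 = 4.69 s⁻¹.
kcat/Km = 4.69/0.0549 = 85.4 μM⁻¹·s⁻¹.

85.4 μM⁻¹·s⁻¹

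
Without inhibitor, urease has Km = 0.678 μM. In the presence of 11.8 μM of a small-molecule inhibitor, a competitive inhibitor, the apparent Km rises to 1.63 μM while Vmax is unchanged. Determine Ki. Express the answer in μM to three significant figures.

8.40 μM

Competitive: Km,app = α·Km with α = 1 + [I]/Ki.
α = Km,app/Km = 1.63/0.678 = 2.404.
Since α = 1 + [I]/Ki, [I]/Ki = 2.404 − 1 = 1.404 and Ki = 11.8/1.404 = 8.40 μM.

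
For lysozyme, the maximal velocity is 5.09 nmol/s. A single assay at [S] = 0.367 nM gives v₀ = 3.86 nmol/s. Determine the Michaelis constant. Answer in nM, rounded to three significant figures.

0.117 nM

From v = Vmax[S]/(Km+[S]), Km = [S](Vmax − v)/v.
Km = 0.367 × (5.09 − 3.86) / 3.86 = 0.4514/3.86 = 0.117 nM.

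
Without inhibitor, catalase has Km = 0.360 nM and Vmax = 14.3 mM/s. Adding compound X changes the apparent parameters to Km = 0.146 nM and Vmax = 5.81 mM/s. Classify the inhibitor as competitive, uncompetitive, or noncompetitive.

Both Km and Vmax decrease by the same factor (~2.46-fold) — characteristic of uncompetitive inhibition.

uncompetitive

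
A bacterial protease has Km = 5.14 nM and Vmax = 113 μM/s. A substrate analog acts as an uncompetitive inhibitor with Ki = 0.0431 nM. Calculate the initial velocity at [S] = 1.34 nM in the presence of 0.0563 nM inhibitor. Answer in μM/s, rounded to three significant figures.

18.4 μM/s

With α = 1 + [I]/Ki = 1 + 0.0563/0.0431 = 2.306, the uncompetitive rate law is v = (Vmax/α)·[S] / (Km/α + [S]).
v = (113/2.306)×1.34 / (5.14/2.306 + 1.34) = 65.66/3.569 = 18.4 μM/s.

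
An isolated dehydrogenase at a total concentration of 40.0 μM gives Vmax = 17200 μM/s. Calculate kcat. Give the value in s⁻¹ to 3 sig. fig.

430 s⁻¹

kcat = Vmax/[E]total = 17200 μM/s / 40.0 μM = 430 s⁻¹.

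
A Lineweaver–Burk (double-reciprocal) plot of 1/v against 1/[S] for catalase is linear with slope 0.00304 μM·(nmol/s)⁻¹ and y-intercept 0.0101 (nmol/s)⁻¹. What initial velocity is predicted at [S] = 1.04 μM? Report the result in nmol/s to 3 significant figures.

76.8 nmol/s

The y-intercept is 1/Vmax, so Vmax = 1/0.0101 = 99.0 nmol/s.
The slope is Km/Vmax, so Km = 0.00304 × 99.0 = 0.301 μM.
Then v = 99.0 × 1.04/(0.301 + 1.04) = 76.8 nmol/s.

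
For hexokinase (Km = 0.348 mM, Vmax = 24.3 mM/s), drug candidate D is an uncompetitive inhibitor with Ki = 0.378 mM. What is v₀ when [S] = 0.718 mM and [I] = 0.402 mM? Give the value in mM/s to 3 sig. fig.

With α = 1 + [I]/Ki = 1 + 0.402/0.378 = 2.063, the uncompetitive rate law is v = (Vmax/α)·[S] / (Km/α + [S]).
v = (24.3/2.063)×0.718 / (0.348/2.063 + 0.718) = 8.455/0.8866 = 9.54 mM/s.

9.54 mM/s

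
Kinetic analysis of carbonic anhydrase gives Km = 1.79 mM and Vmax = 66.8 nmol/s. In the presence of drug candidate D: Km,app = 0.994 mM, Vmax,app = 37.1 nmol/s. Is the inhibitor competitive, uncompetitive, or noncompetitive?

uncompetitive

Both Km and Vmax decrease by the same factor (~1.80-fold) — characteristic of uncompetitive inhibition.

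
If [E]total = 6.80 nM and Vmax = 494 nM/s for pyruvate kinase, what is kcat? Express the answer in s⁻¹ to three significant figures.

72.6 s⁻¹

kcat = Vmax/[E]total = 494 nM/s / 6.80 nM = 72.6 s⁻¹.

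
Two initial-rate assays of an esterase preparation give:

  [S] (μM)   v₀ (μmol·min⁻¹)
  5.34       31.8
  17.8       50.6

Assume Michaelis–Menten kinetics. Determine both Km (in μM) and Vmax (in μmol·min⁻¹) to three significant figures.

In reciprocal form, 1/v = (Km/Vmax)·(1/[S]) + 1/Vmax. The two points give (1/[S], 1/v) = (0.1873, 0.03145) and (0.05618, 0.01976).
Slope = (0.03145 − 0.01976)/(0.1873 − 0.05618) = 0.08913; intercept = 0.03145 − 0.08913×0.1873 = 0.01476.
Vmax = 1/intercept = 67.8 μmol·min⁻¹; Km = slope × Vmax = 0.08913 × 67.8 = 6.04 μM.

Km = 6.04 μM; Vmax = 67.8 μmol·min⁻¹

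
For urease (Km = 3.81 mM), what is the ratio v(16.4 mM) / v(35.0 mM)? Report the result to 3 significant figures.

0.900

The fractional saturations are [S]/(Km+[S]) = 35.0/38.81 = 0.9018 and 16.4/20.21 = 0.8115.
v₂/v₁ is just their ratio: 0.8115/0.9018 = 0.900.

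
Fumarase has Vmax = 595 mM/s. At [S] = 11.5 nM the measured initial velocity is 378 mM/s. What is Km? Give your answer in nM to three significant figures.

v/Vmax = 378/595 = 0.6353 = [S]/(Km+[S]).
So Km + [S] = [S]/0.6353 = 18.10 nM, giving Km = 18.10 − 11.5 = 6.60 nM.

6.60 nM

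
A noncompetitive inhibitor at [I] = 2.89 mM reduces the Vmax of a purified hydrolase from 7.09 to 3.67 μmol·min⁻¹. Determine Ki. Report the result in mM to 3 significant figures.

3.10 mM

Noncompetitive: Vmax,app = Vmax/α with α = 1 + [I]/Ki.
α = Vmax/Vmax,app = 7.09/3.67 = 1.932.
Since α = 1 + [I]/Ki, [I]/Ki = 1.932 − 1 = 0.9319 and Ki = 2.89/0.9319 = 3.10 mM.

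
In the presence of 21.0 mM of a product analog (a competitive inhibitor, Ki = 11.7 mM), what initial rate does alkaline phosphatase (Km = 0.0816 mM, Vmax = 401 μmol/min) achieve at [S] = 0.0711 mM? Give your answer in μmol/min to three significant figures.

With α = 1 + [I]/Ki = 1 + 21.0/11.7 = 2.795, the competitive rate law is v = Vmax[S] / (αKm + [S]).
v = 401×0.0711 / (2.795×0.0816 + 0.0711) = 28.51/0.2992 = 95.3 μmol/min.

95.3 μmol/min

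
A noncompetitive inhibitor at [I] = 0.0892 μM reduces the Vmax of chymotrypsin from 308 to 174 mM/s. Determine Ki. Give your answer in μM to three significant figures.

0.116 μM

Noncompetitive: Vmax,app = Vmax/α with α = 1 + [I]/Ki.
α = Vmax/Vmax,app = 308/174 = 1.770.
Ki = [I]/(α − 1) = 0.0892/0.7701 = 0.116 μM.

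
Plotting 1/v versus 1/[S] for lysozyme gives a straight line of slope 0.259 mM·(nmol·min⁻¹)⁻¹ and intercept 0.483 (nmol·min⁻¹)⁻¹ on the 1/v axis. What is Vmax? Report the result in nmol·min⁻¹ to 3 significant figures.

2.07 nmol·min⁻¹

The y-intercept of a Lineweaver–Burk plot equals 1/Vmax, so Vmax = 1/0.483 = 2.07 nmol·min⁻¹.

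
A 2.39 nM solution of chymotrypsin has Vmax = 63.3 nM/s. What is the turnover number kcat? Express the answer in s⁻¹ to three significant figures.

26.5 s⁻¹

kcat = Vmax/[E]total = 63.3 nM/s / 2.39 nM = 26.5 s⁻¹.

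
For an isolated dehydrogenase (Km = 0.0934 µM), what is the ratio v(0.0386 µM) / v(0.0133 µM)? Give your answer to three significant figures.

2.35

The fractional saturations are [S]/(Km+[S]) = 0.0133/0.1067 = 0.1246 and 0.0386/0.1320 = 0.2924.
v₂/v₁ is just their ratio: 0.2924/0.1246 = 2.35.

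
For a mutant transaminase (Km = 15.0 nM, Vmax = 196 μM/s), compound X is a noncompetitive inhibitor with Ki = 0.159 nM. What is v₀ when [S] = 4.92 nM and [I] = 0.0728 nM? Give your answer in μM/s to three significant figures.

33.2 μM/s

With α = 1 + [I]/Ki = 1 + 0.0728/0.159 = 1.458, the noncompetitive rate law is v = (Vmax/α)·[S] / (Km + [S]).
v = (196/1.458)×4.92 / (15.0 + 4.92) = 661.5/19.92 = 33.2 μM/s.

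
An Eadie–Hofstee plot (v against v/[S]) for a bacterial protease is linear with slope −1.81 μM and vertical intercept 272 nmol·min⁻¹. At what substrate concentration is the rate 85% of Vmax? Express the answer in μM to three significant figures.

10.3 μM

The Eadie–Hofstee slope gives Km = 1.81 μM (slope = −Km).
v/Vmax = [S]/(Km+[S]) = 0.85 ⇒ [S] = Km·0.85/(1−0.85) = 1.81 × 5.667 = 10.3 μM.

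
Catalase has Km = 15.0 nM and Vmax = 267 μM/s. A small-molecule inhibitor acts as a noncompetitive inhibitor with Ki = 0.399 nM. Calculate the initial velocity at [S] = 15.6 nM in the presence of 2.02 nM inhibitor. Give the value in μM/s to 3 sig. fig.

22.5 μM/s

α = 1 + [I]/Ki = 1 + 2.02/0.399 = 6.063.
For a noncompetitive inhibitor, Vmax is reduced to Vmax/α while Km is unchanged: Km,app = 15.0 nM, Vmax,app = 44.0 μM/s.
v = Vmax,app·[S]/(Km,app + [S]) = 44.0 × 15.6/(15.0 + 15.6) = 22.5 μM/s.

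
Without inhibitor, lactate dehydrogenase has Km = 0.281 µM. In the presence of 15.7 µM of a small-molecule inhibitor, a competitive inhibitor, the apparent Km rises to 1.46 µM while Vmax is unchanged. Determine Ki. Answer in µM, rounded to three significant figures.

Competitive: Km,app = α·Km with α = 1 + [I]/Ki.
α = Km,app/Km = 1.46/0.281 = 5.196.
Ki = [I]/(α − 1) = 15.7/4.196 = 3.74 µM.

3.74 µM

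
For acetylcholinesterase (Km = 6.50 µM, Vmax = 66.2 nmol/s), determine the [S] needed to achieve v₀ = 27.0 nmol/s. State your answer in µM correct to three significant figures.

The required fractional saturation is v/Vmax = 27.0/66.2 = 0.4079.
Then [S]/(Km+[S]) = 0.4079 ⇒ [S] = 6.50 × 0.4079/(1 − 0.4079) = 4.48 µM.

4.48 µM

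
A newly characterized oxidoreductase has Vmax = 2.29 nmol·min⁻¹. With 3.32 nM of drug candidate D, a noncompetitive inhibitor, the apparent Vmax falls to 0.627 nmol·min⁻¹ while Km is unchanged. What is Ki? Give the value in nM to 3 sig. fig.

Noncompetitive: Vmax,app = Vmax/α with α = 1 + [I]/Ki.
α = Vmax/Vmax,app = 2.29/0.627 = 3.652.
Ki = [I]/(α − 1) = 3.32/2.652 = 1.25 nM.

1.25 nM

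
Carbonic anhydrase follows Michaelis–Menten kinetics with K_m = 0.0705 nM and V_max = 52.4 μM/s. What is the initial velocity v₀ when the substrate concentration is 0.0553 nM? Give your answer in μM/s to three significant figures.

23.0 μM/s

[S]/(Km+[S]) = 0.0553/0.1258 = 0.4396, the fractional saturation.
v = 0.4396 × Vmax = 0.4396 × 52.4 = 23.0 μM/s.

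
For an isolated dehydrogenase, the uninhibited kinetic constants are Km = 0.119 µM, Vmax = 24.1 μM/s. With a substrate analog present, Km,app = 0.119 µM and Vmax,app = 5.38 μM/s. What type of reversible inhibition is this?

noncompetitive

Vmax decreases (24.1 → 5.38 μM/s) while Km is unchanged — pure noncompetitive inhibition.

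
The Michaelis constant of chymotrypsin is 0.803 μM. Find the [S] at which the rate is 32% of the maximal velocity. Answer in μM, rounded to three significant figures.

0.378 μM

v/Vmax = [S]/(Km+[S]) = 0.32, so [S] = Km·0.32/(1 − 0.32) = 0.803 × 0.4706.
[S] = 0.378 μM.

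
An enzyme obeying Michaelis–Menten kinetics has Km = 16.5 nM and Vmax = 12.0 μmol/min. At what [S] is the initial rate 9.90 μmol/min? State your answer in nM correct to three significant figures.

77.8 nM

Rearranging v = Vmax[S]/(Km+[S]) gives [S] = Km·v/(Vmax − v).
[S] = 16.5 × 9.90 / (12.0 − 9.90) = 163.4/2.100 = 77.8 nM.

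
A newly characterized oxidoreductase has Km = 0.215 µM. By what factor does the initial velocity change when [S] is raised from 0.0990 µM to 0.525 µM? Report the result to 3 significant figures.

Since Vmax cancels, v₂/v₁ = [S]₂(Km+[S]₁) / [S]₁(Km+[S]₂).
= 0.525×(0.215+0.0990) / (0.0990×(0.215+0.525)) = 0.1648/0.07326 = 2.25.

2.25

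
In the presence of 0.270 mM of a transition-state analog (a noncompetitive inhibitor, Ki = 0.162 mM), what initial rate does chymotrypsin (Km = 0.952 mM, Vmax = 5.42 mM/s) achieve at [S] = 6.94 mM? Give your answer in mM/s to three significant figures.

α = 1 + [I]/Ki = 1 + 0.270/0.162 = 2.667.
For a noncompetitive inhibitor, Vmax is reduced to Vmax/α while Km is unchanged: Km,app = 0.952 mM, Vmax,app = 2.03 mM/s.
v = Vmax,app·[S]/(Km,app + [S]) = 2.03 × 6.94/(0.952 + 6.94) = 1.79 mM/s.

1.79 mM/s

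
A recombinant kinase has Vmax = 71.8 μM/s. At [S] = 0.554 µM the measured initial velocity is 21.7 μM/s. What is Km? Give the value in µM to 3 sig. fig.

From v = Vmax[S]/(Km+[S]), Km = [S](Vmax − v)/v.
Km = 0.554 × (71.8 − 21.7) / 21.7 = 27.76/21.7 = 1.28 µM.

1.28 µM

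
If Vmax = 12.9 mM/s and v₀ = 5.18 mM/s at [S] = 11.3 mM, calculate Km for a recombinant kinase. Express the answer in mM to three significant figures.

v/Vmax = 5.18/12.9 = 0.4016 = [S]/(Km+[S]).
So Km + [S] = [S]/0.4016 = 28.14 mM, giving Km = 28.14 − 11.3 = 16.8 mM.

16.8 mM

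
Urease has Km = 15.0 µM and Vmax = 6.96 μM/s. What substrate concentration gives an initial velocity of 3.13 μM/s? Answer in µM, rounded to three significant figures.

The required fractional saturation is v/Vmax = 3.13/6.96 = 0.4497.
Then [S]/(Km+[S]) = 0.4497 ⇒ [S] = 15.0 × 0.4497/(1 − 0.4497) = 12.3 µM.

12.3 µM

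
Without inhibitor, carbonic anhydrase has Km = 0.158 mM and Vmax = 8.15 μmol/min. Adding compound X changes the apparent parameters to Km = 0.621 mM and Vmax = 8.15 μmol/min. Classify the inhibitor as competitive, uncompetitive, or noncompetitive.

competitive

Km increases (0.158 → 0.621 mM) while Vmax is unchanged — the hallmark of competitive inhibition.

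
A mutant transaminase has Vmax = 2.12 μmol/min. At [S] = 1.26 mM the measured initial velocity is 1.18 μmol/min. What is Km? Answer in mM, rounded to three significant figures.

1.00 mM

v/Vmax = 1.18/2.12 = 0.5566 = [S]/(Km+[S]).
So Km + [S] = [S]/0.5566 = 2.264 mM, giving Km = 2.264 − 1.26 = 1.00 mM.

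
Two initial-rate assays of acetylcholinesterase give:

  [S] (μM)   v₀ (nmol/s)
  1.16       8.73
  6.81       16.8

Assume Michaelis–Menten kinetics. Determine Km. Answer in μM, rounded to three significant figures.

In reciprocal form, 1/v = (Km/Vmax)·(1/[S]) + 1/Vmax. The two points give (1/[S], 1/v) = (0.8621, 0.1145) and (0.1468, 0.05952).
Slope = (0.1145 − 0.05952)/(0.8621 − 0.1468) = 0.07693; intercept = 0.1145 − 0.07693×0.8621 = 0.04823.
Vmax = 1/intercept = 20.7 nmol/s; Km = slope × Vmax = 0.07693 × 20.7 = 1.60 μM.

1.60 μM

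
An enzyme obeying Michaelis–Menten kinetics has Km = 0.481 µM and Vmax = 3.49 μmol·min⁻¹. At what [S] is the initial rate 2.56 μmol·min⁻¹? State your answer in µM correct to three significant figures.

1.32 µM

Rearranging v = Vmax[S]/(Km+[S]) gives [S] = Km·v/(Vmax − v).
[S] = 0.481 × 2.56 / (3.49 − 2.56) = 1.231/0.9300 = 1.32 µM.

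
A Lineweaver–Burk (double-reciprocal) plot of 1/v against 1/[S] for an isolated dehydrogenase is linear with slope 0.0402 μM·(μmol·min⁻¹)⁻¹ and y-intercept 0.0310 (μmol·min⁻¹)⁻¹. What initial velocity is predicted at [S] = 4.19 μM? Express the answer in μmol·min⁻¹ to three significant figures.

The y-intercept is 1/Vmax, so Vmax = 1/0.0310 = 32.3 μmol·min⁻¹.
The slope is Km/Vmax, so Km = 0.0402 × 32.3 = 1.30 μM.
Then v = 32.3 × 4.19/(1.30 + 4.19) = 24.6 μmol·min⁻¹.

24.6 μmol·min⁻¹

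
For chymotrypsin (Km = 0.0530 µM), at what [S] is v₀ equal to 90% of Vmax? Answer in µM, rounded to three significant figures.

0.477 µM

v/Vmax = [S]/(Km+[S]) = 0.9, so [S] = Km·0.9/(1 − 0.9) = 0.0530 × 9.000.
[S] = 0.477 µM.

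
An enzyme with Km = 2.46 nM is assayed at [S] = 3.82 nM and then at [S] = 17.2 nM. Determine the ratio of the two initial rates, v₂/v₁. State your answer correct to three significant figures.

The fractional saturations are [S]/(Km+[S]) = 3.82/6.280 = 0.6083 and 17.2/19.66 = 0.8749.
v₂/v₁ is just their ratio: 0.8749/0.6083 = 1.44.

1.44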